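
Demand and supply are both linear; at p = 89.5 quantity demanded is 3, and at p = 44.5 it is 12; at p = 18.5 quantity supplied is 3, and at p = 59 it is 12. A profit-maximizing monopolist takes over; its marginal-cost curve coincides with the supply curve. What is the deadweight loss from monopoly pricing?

61.96

Demand slope = (44.5 − 89.5)/(12 − 3) = −5, so p = 104.5 − 5q.
Supply slope = (59 − 18.5)/(12 − 3) = 4.5, so p = 5 + 4.5q.
Competitive equilibrium: 104.5 − 5q = 5 + 4.5q → q* = 10.4737, p* = 52.1316.
Marginal revenue: MR = 104.5 − 10q. Set MR = MC: 104.5 − 10q = 5 + 4.5q → q_m = 6.8621.
Price p_m = 104.5 − 5·6.8621 = 70.1895; MC(q_m) = 5 + 4.5·6.8621 = 35.8795.
Competitive q* = 10.4737, so Δq = 3.6116; wedge = 70.1895 − 35.8795 = 34.31.
Welfare loss = ½ × 3.6116 × 34.31 = 61.96.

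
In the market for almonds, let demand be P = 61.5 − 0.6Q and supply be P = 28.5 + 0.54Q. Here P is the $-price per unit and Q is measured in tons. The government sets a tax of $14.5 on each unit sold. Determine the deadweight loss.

Competitive equilibrium: 61.5 − 0.6Q = 28.5 + 0.54Q → Q* = 28.9474, P* = 44.1316.
With the tax, the buyer price exceeds the seller price by 14.5: (61.5 − 0.6Q) − (28.5 + 0.54Q) = 14.5 → Q' = 16.2281.
ΔQ = 28.9474 − 16.2281 = 12.7193; the wedge equals the tax, 14.5.
DWL = ½ × 12.7193 × 14.5 = $92.21.

$92.21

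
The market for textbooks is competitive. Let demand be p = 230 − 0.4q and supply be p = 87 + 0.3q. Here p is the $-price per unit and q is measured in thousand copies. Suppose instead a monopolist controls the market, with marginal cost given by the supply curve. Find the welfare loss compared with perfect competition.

Competitive equilibrium: 230 − 0.4q = 87 + 0.3q → q* = 204.2857, p* = 148.2857.
Marginal revenue: MR = 230 − 0.8q. Set MR = MC: 230 − 0.8q = 87 + 0.3q → q_m = 130.
Price p_m = 230 − 0.4·130 = 178; MC(q_m) = 87 + 0.3·130 = 126.
Competitive q* = 204.2857, so Δq = 74.2857; wedge = 178 − 126 = 52.
The triangle = ½ × 74.2857 × 52 = $1931.43 thousand.

$1931.43 thousand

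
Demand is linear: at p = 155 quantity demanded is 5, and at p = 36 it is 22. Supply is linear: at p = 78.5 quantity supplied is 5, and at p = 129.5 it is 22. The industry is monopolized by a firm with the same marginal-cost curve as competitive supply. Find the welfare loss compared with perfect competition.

Demand slope = (36 − 155)/(22 − 5) = −7, so p = 190 − 7q.
Supply slope = (129.5 − 78.5)/(22 − 5) = 3, so p = 63.5 + 3q.
Competitive equilibrium: 190 − 7q = 63.5 + 3q → q* = 12.65, p* = 101.45.
Marginal revenue: MR = 190 − 14q. Set MR = MC: 190 − 14q = 63.5 + 3q → q_m = 7.4412.
Price p_m = 190 − 7·7.4412 = 137.9116; MC(q_m) = 63.5 + 3·7.4412 = 85.8236.
Competitive q* = 12.65, so Δq = 5.2088; wedge = 137.9116 − 85.8236 = 52.088.
Deadweight loss = ½ × 5.2088 × 52.088 = 135.66.

135.66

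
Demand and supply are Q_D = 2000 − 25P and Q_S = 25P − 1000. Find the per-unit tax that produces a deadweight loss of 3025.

22

In inverse form: demand P = 80 − 0.04Q, supply P = 40 + 0.04Q.
Competitive equilibrium: 80 − 0.04Q = 40 + 0.04Q → Q* = 500, P* = 60.
A tax t gives ΔQ = t/0.08 and wedge t, so DWL = t²/0.16.
t²/0.16 = 3025 → t² = 484 → t = 22.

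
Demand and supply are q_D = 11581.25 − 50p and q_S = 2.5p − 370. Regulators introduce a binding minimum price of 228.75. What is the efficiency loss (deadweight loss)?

In inverse form: demand p = 231.625 − 0.02q, supply p = 148 + 0.4q.
Competitive equilibrium: 231.625 − 0.02q = 148 + 0.4q → q* = 199.1071, p* = 227.6429.
At the floor p = 228.75, quantity demanded = (231.625 − 228.75)/0.02 = 143.75.
Sellers' marginal cost at q' = 143.75: 148 + 0.4·143.75 = 205.5.
Δq = 199.1071 − 143.75 = 55.3571; wedge = 228.75 − 205.5 = 23.25.
The triangle = ½ × 55.3571 × 23.25 = 643.53.

643.53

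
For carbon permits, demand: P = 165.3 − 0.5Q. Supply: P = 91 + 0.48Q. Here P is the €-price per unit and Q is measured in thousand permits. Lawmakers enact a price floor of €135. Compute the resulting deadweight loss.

Competitive equilibrium: 165.3 − 0.5Q = 91 + 0.48Q → Q* = 75.8163, P* = 127.3918.
At the floor P = 135, quantity demanded = (165.3 − 135)/0.5 = 60.6.
Sellers' marginal cost at Q' = 60.6: 91 + 0.48·60.6 = 120.088.
ΔQ = 75.8163 − 60.6 = 15.2163; wedge = 135 − 120.088 = 14.912.
Welfare loss = ½ × 15.2163 × 14.912 = €113.45 thousand.

€113.45 thousand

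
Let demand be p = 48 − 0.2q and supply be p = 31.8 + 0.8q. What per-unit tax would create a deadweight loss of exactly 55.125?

Competitive equilibrium: 48 − 0.2q = 31.8 + 0.8q → q* = 16.2, p* = 44.76.
A tax t gives Δq = t/1 and wedge t, so DWL = t²/2.
t²/2 = 55.125 → t² = 110.25 → t = 10.5.

10.5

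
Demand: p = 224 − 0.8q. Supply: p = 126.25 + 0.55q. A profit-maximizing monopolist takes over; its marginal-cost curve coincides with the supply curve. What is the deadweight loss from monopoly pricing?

Competitive equilibrium: 224 − 0.8q = 126.25 + 0.55q → q* = 72.4074, p* = 166.0741.
Marginal revenue: MR = 224 − 1.6q. Set MR = MC: 224 − 1.6q = 126.25 + 0.55q → q_m = 45.4651.
Price p_m = 224 − 0.8·45.4651 = 187.6279; MC(q_m) = 126.25 + 0.55·45.4651 = 151.2558.
Competitive q* = 72.4074, so Δq = 26.9423; wedge = 187.6279 − 151.2558 = 36.3721.
Deadweight loss = ½ × 26.9423 × 36.3721 = 489.97.

489.97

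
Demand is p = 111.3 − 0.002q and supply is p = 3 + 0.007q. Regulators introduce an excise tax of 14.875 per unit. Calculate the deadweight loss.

12292.53

Competitive equilibrium: 111.3 − 0.002q = 3 + 0.007q → q* = 12033.3333, p* = 87.2333.
With the tax, the buyer price exceeds the seller price by 14.875: (111.3 − 0.002q) − (3 + 0.007q) = 14.875 → q' = 10380.5556.
Δq = 12033.3333 − 10380.5556 = 1652.7777; the wedge equals the tax, 14.875.
DWL = ½ × 1652.7777 × 14.875 = 12292.53.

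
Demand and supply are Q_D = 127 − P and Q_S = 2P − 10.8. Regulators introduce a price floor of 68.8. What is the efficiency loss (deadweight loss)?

In inverse form: demand P = 127 − Q, supply P = 5.4 + 0.5Q.
Competitive equilibrium: 127 − Q = 5.4 + 0.5Q → Q* = 81.0667, P* = 45.9333.
At the floor P = 68.8, quantity demanded = (127 − 68.8)/1 = 58.2.
Sellers' marginal cost at Q' = 58.2: 5.4 + 0.5·58.2 = 34.5.
ΔQ = 81.0667 − 58.2 = 22.8667; wedge = 68.8 − 34.5 = 34.3.
The triangle = ½ × 22.8667 × 34.3 = 392.16.

392.16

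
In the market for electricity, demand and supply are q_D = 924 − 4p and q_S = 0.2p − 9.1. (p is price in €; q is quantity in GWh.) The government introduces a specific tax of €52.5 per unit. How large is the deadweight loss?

In inverse form: demand p = 231 − 0.25q, supply p = 45.5 + 5q.
Competitive equilibrium: 231 − 0.25q = 45.5 + 5q → q* = 35.3333, p* = 222.1667.
With the tax, the buyer price exceeds the seller price by 52.5: (231 − 0.25q) − (45.5 + 5q) = 52.5 → q' = 25.3333.
Δq = 35.3333 − 25.3333 = 10; the wedge equals the tax, 52.5.
DWL = ½ × 10 × 52.5 = €262.50.

€262.50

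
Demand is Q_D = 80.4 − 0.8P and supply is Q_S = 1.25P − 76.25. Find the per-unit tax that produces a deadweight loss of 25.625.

10.25

In inverse form: demand P = 100.5 − 1.25Q, supply P = 61 + 0.8Q.
Competitive equilibrium: 100.5 − 1.25Q = 61 + 0.8Q → Q* = 19.2683, P* = 76.4146.
A tax t gives ΔQ = t/2.05 and wedge t, so DWL = t²/4.1.
t²/4.1 = 25.625 → t² = 105.0625 → t = 10.25.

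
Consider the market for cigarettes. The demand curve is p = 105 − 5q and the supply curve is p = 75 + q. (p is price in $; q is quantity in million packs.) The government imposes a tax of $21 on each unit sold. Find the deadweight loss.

Competitive equilibrium: 105 − 5q = 75 + q → q* = 5, p* = 80.
With the tax, the buyer price exceeds the seller price by 21: (105 − 5q) − (75 + q) = 21 → q' = 1.5.
Δq = 5 − 1.5 = 3.5; the wedge equals the tax, 21.
The triangle = ½ × 3.5 × 21 = $36.75 million.

$36.75 million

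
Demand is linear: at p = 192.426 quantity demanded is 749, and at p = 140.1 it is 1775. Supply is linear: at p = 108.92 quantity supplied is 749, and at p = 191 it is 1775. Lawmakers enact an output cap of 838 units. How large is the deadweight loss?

19702.26

Demand slope = (140.1 − 192.426)/(1775 − 749) = −0.051, so p = 230.625 − 0.051q.
Supply slope = (191 − 108.92)/(1775 − 749) = 0.08, so p = 49 + 0.08q.
Competitive equilibrium: 230.625 − 0.051q = 49 + 0.08q → q* = 1386.4504, p* = 159.916.
At q = 838: demand price = 230.625 − 0.051·838 = 187.887; supply price = 49 + 0.08·838 = 116.04.
Δq = 1386.4504 − 838 = 548.4504; wedge = 187.887 − 116.04 = 71.847.
Deadweight loss = ½ × 548.4504 × 71.847 = 19702.26.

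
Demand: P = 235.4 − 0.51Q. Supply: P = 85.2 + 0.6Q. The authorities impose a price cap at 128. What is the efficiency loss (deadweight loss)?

Competitive equilibrium: 235.4 − 0.51Q = 85.2 + 0.6Q → Q* = 135.3153, P* = 166.3892.
At the ceiling P = 128, quantity supplied = (128 − 85.2)/0.6 = 71.3333.
Willingness to pay at Q' = 71.3333: 235.4 − 0.51·71.3333 = 199.02.
ΔQ = 135.3153 − 71.3333 = 63.982; wedge = 199.02 − 128 = 71.02.
DWL = ½ × 63.982 × 71.02 = 2272.

2272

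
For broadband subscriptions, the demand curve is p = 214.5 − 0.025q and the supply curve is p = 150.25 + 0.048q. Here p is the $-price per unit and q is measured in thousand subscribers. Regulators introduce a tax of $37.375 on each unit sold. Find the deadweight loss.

Competitive equilibrium: 214.5 − 0.025q = 150.25 + 0.048q → q* = 880.137, p* = 192.4966.
With the tax, the buyer price exceeds the seller price by 37.375: (214.5 − 0.025q) − (150.25 + 0.048q) = 37.375 → q' = 368.1507.
Δq = 880.137 − 368.1507 = 511.9863; the wedge equals the tax, 37.375.
Deadweight loss = ½ × 511.9863 × 37.375 = $9567.74 thousand.

$9567.74 thousand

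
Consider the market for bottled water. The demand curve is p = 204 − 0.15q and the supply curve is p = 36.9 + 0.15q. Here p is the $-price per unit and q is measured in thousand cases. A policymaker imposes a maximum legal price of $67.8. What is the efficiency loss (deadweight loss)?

Competitive equilibrium: 204 − 0.15q = 36.9 + 0.15q → q* = 557, p* = 120.45.
At the ceiling p = 67.8, quantity supplied = (67.8 − 36.9)/0.15 = 206.
Willingness to pay at q' = 206: 204 − 0.15·206 = 173.1.
Δq = 557 − 206 = 351; wedge = 173.1 − 67.8 = 105.3.
The triangle = ½ × 351 × 105.3 = $18480.15 thousand.

$18480.15 thousand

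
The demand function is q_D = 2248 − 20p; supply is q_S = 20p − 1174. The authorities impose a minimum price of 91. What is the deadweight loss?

594.05

In inverse form: demand p = 112.4 − 0.05q, supply p = 58.7 + 0.05q.
Competitive equilibrium: 112.4 − 0.05q = 58.7 + 0.05q → q* = 537, p* = 85.55.
At the floor p = 91, quantity demanded = (112.4 − 91)/0.05 = 428.
Sellers' marginal cost at q' = 428: 58.7 + 0.05·428 = 80.1.
Δq = 537 − 428 = 109; wedge = 91 − 80.1 = 10.9.
DWL = ½ × 109 × 10.9 = 594.05.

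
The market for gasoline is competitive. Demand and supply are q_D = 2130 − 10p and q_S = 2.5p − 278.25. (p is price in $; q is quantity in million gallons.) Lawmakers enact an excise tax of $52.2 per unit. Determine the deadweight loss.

$2724.84 million

In inverse form: demand p = 213 − 0.1q, supply p = 111.3 + 0.4q.
Competitive equilibrium: 213 − 0.1q = 111.3 + 0.4q → q* = 203.4, p* = 192.66.
With the tax, the buyer price exceeds the seller price by 52.2: (213 − 0.1q) − (111.3 + 0.4q) = 52.2 → q' = 99.
Δq = 203.4 − 99 = 104.4; the wedge equals the tax, 52.2.
Deadweight loss = ½ × 104.4 × 52.2 = $2724.84 million.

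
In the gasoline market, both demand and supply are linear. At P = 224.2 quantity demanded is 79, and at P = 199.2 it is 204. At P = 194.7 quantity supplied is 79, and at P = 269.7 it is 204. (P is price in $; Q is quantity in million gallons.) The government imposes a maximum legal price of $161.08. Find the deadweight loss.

Demand slope = (199.2 − 224.2)/(204 − 79) = −0.2, so P = 240 − 0.2Q.
Supply slope = (269.7 − 194.7)/(204 − 79) = 0.6, so P = 147.3 + 0.6Q.
Competitive equilibrium: 240 − 0.2Q = 147.3 + 0.6Q → Q* = 115.875, P* = 216.825.
At the ceiling P = 161.08, quantity supplied = (161.08 − 147.3)/0.6 = 22.9667.
Willingness to pay at Q' = 22.9667: 240 − 0.2·22.9667 = 235.4067.
ΔQ = 115.875 − 22.9667 = 92.9083; wedge = 235.4067 − 161.08 = 74.3267.
The triangle = ½ × 92.9083 × 74.3267 = $3452.78 million.

$3452.78 million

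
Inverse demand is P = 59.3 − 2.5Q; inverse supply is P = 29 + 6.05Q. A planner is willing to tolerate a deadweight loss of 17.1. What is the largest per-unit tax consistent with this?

17.1

Competitive equilibrium: 59.3 − 2.5Q = 29 + 6.05Q → Q* = 3.5439, P* = 50.4404.
A tax t gives ΔQ = t/8.55 and wedge t, so DWL = t²/17.1.
t²/17.1 = 17.1 → t² = 292.41 → t = 17.1.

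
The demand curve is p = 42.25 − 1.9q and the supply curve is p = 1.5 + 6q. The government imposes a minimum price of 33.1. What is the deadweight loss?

Competitive equilibrium: 42.25 − 1.9q = 1.5 + 6q → q* = 5.1582, p* = 32.4494.
At the floor p = 33.1, quantity demanded = (42.25 − 33.1)/1.9 = 4.8158.
Sellers' marginal cost at q' = 4.8158: 1.5 + 6·4.8158 = 30.3948.
Δq = 5.1582 − 4.8158 = 0.3424; wedge = 33.1 − 30.3948 = 2.7052.
Welfare loss = ½ × 0.3424 × 2.7052 = 0.46.

0.46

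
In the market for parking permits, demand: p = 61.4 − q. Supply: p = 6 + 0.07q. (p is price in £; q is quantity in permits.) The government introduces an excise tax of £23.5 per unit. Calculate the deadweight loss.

Competitive equilibrium: 61.4 − q = 6 + 0.07q → q* = 51.7757, p* = 9.6243.
With the tax, the buyer price exceeds the seller price by 23.5: (61.4 − q) − (6 + 0.07q) = 23.5 → q' = 29.8131.
Δq = 51.7757 − 29.8131 = 21.9626; the wedge equals the tax, 23.5.
Deadweight loss = ½ × 21.9626 × 23.5 = £258.06.

£258.06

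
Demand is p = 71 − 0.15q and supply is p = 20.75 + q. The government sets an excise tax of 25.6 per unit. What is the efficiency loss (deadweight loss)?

284.94

Competitive equilibrium: 71 − 0.15q = 20.75 + q → q* = 43.6957, p* = 64.4457.
With the tax, the buyer price exceeds the seller price by 25.6: (71 − 0.15q) − (20.75 + q) = 25.6 → q' = 21.4348.
Δq = 43.6957 − 21.4348 = 22.2609; the wedge equals the tax, 25.6.
The triangle = ½ × 22.2609 × 25.6 = 284.94.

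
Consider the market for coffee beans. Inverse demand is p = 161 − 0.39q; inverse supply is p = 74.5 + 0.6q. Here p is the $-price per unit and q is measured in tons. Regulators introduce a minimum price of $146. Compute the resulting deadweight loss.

Competitive equilibrium: 161 − 0.39q = 74.5 + 0.6q → q* = 87.3737, p* = 126.9242.
At the floor p = 146, quantity demanded = (161 − 146)/0.39 = 38.4615.
Sellers' marginal cost at q' = 38.4615: 74.5 + 0.6·38.4615 = 97.5769.
Δq = 87.3737 − 38.4615 = 48.9122; wedge = 146 − 97.5769 = 48.4231.
Welfare loss = ½ × 48.9122 × 48.4231 = $1184.24.

$1184.24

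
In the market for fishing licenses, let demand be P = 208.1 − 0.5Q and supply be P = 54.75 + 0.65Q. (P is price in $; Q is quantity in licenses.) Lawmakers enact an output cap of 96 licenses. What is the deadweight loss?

Competitive equilibrium: 208.1 − 0.5Q = 54.75 + 0.65Q → Q* = 133.3478, P* = 141.4261.
At Q = 96: demand price = 208.1 − 0.5·96 = 160.1; supply price = 54.75 + 0.65·96 = 117.15.
ΔQ = 133.3478 − 96 = 37.3478; wedge = 160.1 − 117.15 = 42.95.
Deadweight loss = ½ × 37.3478 × 42.95 = $802.04.

$802.04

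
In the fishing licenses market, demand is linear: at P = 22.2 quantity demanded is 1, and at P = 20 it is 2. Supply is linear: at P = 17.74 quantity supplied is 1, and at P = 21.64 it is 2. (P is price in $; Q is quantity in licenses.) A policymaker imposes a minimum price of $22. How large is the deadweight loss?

$1.25

Demand slope = (20 − 22.2)/(2 − 1) = −2.2, so P = 24.4 − 2.2Q.
Supply slope = (21.64 − 17.74)/(2 − 1) = 3.9, so P = 13.84 + 3.9Q.
Competitive equilibrium: 24.4 − 2.2Q = 13.84 + 3.9Q → Q* = 1.7311, P* = 20.5915.
At the floor P = 22, quantity demanded = (24.4 − 22)/2.2 = 1.0909.
Sellers' marginal cost at Q' = 1.0909: 13.84 + 3.9·1.0909 = 18.0945.
ΔQ = 1.7311 − 1.0909 = 0.6402; wedge = 22 − 18.0945 = 3.9055.
The triangle = ½ × 0.6402 × 3.9055 = $1.25.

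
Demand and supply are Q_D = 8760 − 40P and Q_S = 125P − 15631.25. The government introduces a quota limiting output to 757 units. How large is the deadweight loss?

72071.56

In inverse form: demand P = 219 − 0.025Q, supply P = 125.05 + 0.008Q.
Competitive equilibrium: 219 − 0.025Q = 125.05 + 0.008Q → Q* = 2846.9697, P* = 147.8258.
At Q = 757: demand price = 219 − 0.025·757 = 200.075; supply price = 125.05 + 0.008·757 = 131.106.
ΔQ = 2846.9697 − 757 = 2089.9697; wedge = 200.075 − 131.106 = 68.969.
Welfare loss = ½ × 2089.9697 × 68.969 = 72071.56.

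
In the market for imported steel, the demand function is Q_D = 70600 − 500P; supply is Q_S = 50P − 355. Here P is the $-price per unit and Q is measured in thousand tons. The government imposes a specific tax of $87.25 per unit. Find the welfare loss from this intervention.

$173012.78 thousand

In inverse form: demand P = 141.2 − 0.002Q, supply P = 7.1 + 0.02Q.
Competitive equilibrium: 141.2 − 0.002Q = 7.1 + 0.02Q → Q* = 6095.4545, P* = 129.0091.
With the tax, the buyer price exceeds the seller price by 87.25: (141.2 − 0.002Q) − (7.1 + 0.02Q) = 87.25 → Q' = 2129.5455.
ΔQ = 6095.4545 − 2129.5455 = 3965.909; the wedge equals the tax, 87.25.
Deadweight loss = ½ × 3965.909 × 87.25 = $173012.78 thousand.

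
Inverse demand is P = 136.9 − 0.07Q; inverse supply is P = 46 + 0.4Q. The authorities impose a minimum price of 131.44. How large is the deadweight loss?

3129.76

Competitive equilibrium: 136.9 − 0.07Q = 46 + 0.4Q → Q* = 193.4043, P* = 123.3617.
At the floor P = 131.44, quantity demanded = (136.9 − 131.44)/0.07 = 78.
Sellers' marginal cost at Q' = 78: 46 + 0.4·78 = 77.2.
ΔQ = 193.4043 − 78 = 115.4043; wedge = 131.44 − 77.2 = 54.24.
Deadweight loss = ½ × 115.4043 × 54.24 = 3129.76.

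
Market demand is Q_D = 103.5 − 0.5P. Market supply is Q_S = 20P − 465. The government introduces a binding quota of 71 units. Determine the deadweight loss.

In inverse form: demand P = 207 − 2Q, supply P = 23.25 + 0.05Q.
Competitive equilibrium: 207 − 2Q = 23.25 + 0.05Q → Q* = 89.6341, P* = 27.7317.
At Q = 71: demand price = 207 − 2·71 = 65; supply price = 23.25 + 0.05·71 = 26.8.
ΔQ = 89.6341 − 71 = 18.6341; wedge = 65 − 26.8 = 38.2.
Welfare loss = ½ × 18.6341 × 38.2 = 355.91.

355.91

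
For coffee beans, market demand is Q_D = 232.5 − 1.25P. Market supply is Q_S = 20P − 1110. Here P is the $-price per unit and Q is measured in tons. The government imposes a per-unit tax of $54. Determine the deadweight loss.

In inverse form: demand P = 186 − 0.8Q, supply P = 55.5 + 0.05Q.
Competitive equilibrium: 186 − 0.8Q = 55.5 + 0.05Q → Q* = 153.5294, P* = 63.1765.
With the tax, the buyer price exceeds the seller price by 54: (186 − 0.8Q) − (55.5 + 0.05Q) = 54 → Q' = 90.
ΔQ = 153.5294 − 90 = 63.5294; the wedge equals the tax, 54.
DWL = ½ × 63.5294 × 54 = $1715.29.

$1715.29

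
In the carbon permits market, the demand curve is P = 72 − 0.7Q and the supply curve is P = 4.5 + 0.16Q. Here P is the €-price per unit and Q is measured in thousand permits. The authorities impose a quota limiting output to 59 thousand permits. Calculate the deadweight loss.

Competitive equilibrium: 72 − 0.7Q = 4.5 + 0.16Q → Q* = 78.4884, P* = 17.0581.
At Q = 59: demand price = 72 − 0.7·59 = 30.7; supply price = 4.5 + 0.16·59 = 13.94.
ΔQ = 78.4884 − 59 = 19.4884; wedge = 30.7 − 13.94 = 16.76.
Welfare loss = ½ × 19.4884 × 16.76 = €163.31 thousand.

€163.31 thousand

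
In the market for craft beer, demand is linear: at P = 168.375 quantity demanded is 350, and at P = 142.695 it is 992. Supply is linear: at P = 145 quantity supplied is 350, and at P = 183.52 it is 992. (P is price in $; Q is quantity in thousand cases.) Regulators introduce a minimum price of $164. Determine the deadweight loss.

Demand slope = (142.695 − 168.375)/(992 − 350) = −0.04, so P = 182.375 − 0.04Q.
Supply slope = (183.52 − 145)/(992 − 350) = 0.06, so P = 124 + 0.06Q.
Competitive equilibrium: 182.375 − 0.04Q = 124 + 0.06Q → Q* = 583.75, P* = 159.025.
At the floor P = 164, quantity demanded = (182.375 − 164)/0.04 = 459.375.
Sellers' marginal cost at Q' = 459.375: 124 + 0.06·459.375 = 151.5625.
ΔQ = 583.75 − 459.375 = 124.375; wedge = 164 − 151.5625 = 12.4375.
DWL = ½ × 124.375 × 12.4375 = $773.46 thousand.

$773.46 thousand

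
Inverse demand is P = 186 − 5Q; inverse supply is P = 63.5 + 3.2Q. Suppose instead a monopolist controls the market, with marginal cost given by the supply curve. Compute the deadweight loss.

131.29

Competitive equilibrium: 186 − 5Q = 63.5 + 3.2Q → Q* = 14.939, P* = 111.3049.
Marginal revenue: MR = 186 − 10Q. Set MR = MC: 186 − 10Q = 63.5 + 3.2Q → Q_m = 9.2803.
Price P_m = 186 − 5·9.2803 = 139.5985; MC(Q_m) = 63.5 + 3.2·9.2803 = 93.197.
Competitive Q* = 14.939, so ΔQ = 5.6587; wedge = 139.5985 − 93.197 = 46.4015.
Deadweight loss = ½ × 5.6587 × 46.4015 = 131.29.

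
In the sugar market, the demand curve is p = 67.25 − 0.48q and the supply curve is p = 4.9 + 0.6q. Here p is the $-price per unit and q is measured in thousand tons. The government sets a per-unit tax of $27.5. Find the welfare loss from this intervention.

$350.12 thousand

Competitive equilibrium: 67.25 − 0.48q = 4.9 + 0.6q → q* = 57.7315, p* = 39.5389.
With the tax, the buyer price exceeds the seller price by 27.5: (67.25 − 0.48q) − (4.9 + 0.6q) = 27.5 → q' = 32.2685.
Δq = 57.7315 − 32.2685 = 25.463; the wedge equals the tax, 27.5.
The triangle = ½ × 25.463 × 27.5 = $350.12 thousand.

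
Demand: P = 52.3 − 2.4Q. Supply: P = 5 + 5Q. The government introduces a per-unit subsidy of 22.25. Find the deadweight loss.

33.45

Competitive equilibrium: 52.3 − 2.4Q = 5 + 5Q → Q* = 6.3919, P* = 36.9595.
The subsidy lowers effective supply by 22.25: P = 5Q − 17.25.
New quantity: 52.3 − 2.4Q = 5Q − 17.25 → Q' = 9.3986.
Overproduction ΔQ = 9.3986 − 6.3919 = 3.0067; wedge = subsidy = 22.25.
Welfare loss = ½ × 3.0067 × 22.25 = 33.45.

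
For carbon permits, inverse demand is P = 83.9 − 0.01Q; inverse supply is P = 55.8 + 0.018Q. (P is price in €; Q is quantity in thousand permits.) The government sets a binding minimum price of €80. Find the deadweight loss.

€5270.58 thousand

Competitive equilibrium: 83.9 − 0.01Q = 55.8 + 0.018Q → Q* = 1003.5714, P* = 73.8643.
At the floor P = 80, quantity demanded = (83.9 − 80)/0.01 = 390.
Sellers' marginal cost at Q' = 390: 55.8 + 0.018·390 = 62.82.
ΔQ = 1003.5714 − 390 = 613.5714; wedge = 80 − 62.82 = 17.18.
Deadweight loss = ½ × 613.5714 × 17.18 = €5270.58 thousand.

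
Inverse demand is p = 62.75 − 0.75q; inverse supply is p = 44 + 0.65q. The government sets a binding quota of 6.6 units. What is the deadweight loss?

Competitive equilibrium: 62.75 − 0.75q = 44 + 0.65q → q* = 13.3929, p* = 52.7054.
At q = 6.6: demand price = 62.75 − 0.75·6.6 = 57.8; supply price = 44 + 0.65·6.6 = 48.29.
Δq = 13.3929 − 6.6 = 6.7929; wedge = 57.8 − 48.29 = 9.51.
The triangle = ½ × 6.7929 × 9.51 = 32.30.

32.30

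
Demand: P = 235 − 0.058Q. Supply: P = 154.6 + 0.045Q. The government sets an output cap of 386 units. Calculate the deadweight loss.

Competitive equilibrium: 235 − 0.058Q = 154.6 + 0.045Q → Q* = 780.5825, P* = 189.7262.
At Q = 386: demand price = 235 − 0.058·386 = 212.612; supply price = 154.6 + 0.045·386 = 171.97.
ΔQ = 780.5825 − 386 = 394.5825; wedge = 212.612 − 171.97 = 40.642.
The triangle = ½ × 394.5825 × 40.642 = 8018.31.

8018.31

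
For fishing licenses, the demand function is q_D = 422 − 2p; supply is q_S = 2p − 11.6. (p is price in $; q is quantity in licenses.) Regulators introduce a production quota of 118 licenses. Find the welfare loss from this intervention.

In inverse form: demand p = 211 − 0.5q, supply p = 5.8 + 0.5q.
Competitive equilibrium: 211 − 0.5q = 5.8 + 0.5q → q* = 205.2, p* = 108.4.
At q = 118: demand price = 211 − 0.5·118 = 152; supply price = 5.8 + 0.5·118 = 64.8.
Δq = 205.2 − 118 = 87.2; wedge = 152 − 64.8 = 87.2.
The triangle = ½ × 87.2 × 87.2 = $3801.92.

$3801.92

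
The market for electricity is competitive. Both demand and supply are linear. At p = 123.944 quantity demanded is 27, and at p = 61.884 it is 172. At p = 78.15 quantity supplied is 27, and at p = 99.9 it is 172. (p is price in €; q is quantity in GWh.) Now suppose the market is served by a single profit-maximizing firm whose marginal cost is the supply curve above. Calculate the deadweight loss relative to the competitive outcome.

Demand slope = (61.884 − 123.944)/(172 − 27) = −0.428, so p = 135.5 − 0.428q.
Supply slope = (99.9 − 78.15)/(172 − 27) = 0.15, so p = 74.1 + 0.15q.
Competitive equilibrium: 135.5 − 0.428q = 74.1 + 0.15q → q* = 106.2284, p* = 90.0343.
Marginal revenue: MR = 135.5 − 0.856q. Set MR = MC: 135.5 − 0.856q = 74.1 + 0.15q → q_m = 61.0338.
Price p_m = 135.5 − 0.428·61.0338 = 109.3775; MC(q_m) = 74.1 + 0.15·61.0338 = 83.2551.
Competitive q* = 106.2284, so Δq = 45.1946; wedge = 109.3775 − 83.2551 = 26.1224.
Welfare loss = ½ × 45.1946 × 26.1224 = €590.30.

€590.30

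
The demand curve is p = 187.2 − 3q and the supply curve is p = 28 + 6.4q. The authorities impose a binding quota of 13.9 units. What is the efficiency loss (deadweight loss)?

43.33

Competitive equilibrium: 187.2 − 3q = 28 + 6.4q → q* = 16.9362, p* = 136.3915.
At q = 13.9: demand price = 187.2 − 3·13.9 = 145.5; supply price = 28 + 6.4·13.9 = 116.96.
Δq = 16.9362 − 13.9 = 3.0362; wedge = 145.5 − 116.96 = 28.54.
Welfare loss = ½ × 3.0362 × 28.54 = 43.33.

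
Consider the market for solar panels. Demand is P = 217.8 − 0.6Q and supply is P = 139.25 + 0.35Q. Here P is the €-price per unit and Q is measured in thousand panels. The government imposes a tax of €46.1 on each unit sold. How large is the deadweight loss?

Competitive equilibrium: 217.8 − 0.6Q = 139.25 + 0.35Q → Q* = 82.6842, P* = 168.1895.
With the tax, the buyer price exceeds the seller price by 46.1: (217.8 − 0.6Q) − (139.25 + 0.35Q) = 46.1 → Q' = 34.1579.
ΔQ = 82.6842 − 34.1579 = 48.5263; the wedge equals the tax, 46.1.
DWL = ½ × 48.5263 × 46.1 = €1118.53 thousand.

€1118.53 thousand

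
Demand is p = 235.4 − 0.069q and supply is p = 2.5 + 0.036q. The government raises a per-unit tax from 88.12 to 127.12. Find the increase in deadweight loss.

39973.14

Competitive equilibrium: 235.4 − 0.069q = 2.5 + 0.036q → q* = 2218.0952, p* = 82.3514.
For a per-unit tax t: Δq = t/0.105, so DWL = ½·t·(t/0.105) = t²/0.21.
At t = 88.12: DWL = 36976.83. At t = 127.12: DWL = 76949.973.
Increase = 76949.973 − 36976.83 = 39973.14.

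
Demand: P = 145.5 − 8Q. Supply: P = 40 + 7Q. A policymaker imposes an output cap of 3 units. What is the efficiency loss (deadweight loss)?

122.01

Competitive equilibrium: 145.5 − 8Q = 40 + 7Q → Q* = 7.0333, P* = 89.2333.
At Q = 3: demand price = 145.5 − 8·3 = 121.5; supply price = 40 + 7·3 = 61.
ΔQ = 7.0333 − 3 = 4.0333; wedge = 121.5 − 61 = 60.5.
Deadweight loss = ½ × 4.0333 × 60.5 = 122.01.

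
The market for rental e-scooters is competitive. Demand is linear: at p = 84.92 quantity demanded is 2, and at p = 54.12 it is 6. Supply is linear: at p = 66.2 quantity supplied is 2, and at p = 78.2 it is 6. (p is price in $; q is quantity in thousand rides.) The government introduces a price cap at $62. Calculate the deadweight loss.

Demand slope = (54.12 − 84.92)/(6 − 2) = −7.7, so p = 100.32 − 7.7q.
Supply slope = (78.2 − 66.2)/(6 − 2) = 3, so p = 60.2 + 3q.
Competitive equilibrium: 100.32 − 7.7q = 60.2 + 3q → q* = 3.7495, p* = 71.4486.
At the ceiling p = 62, quantity supplied = (62 − 60.2)/3 = 0.6.
Willingness to pay at q' = 0.6: 100.32 − 7.7·0.6 = 95.7.
Δq = 3.7495 − 0.6 = 3.1495; wedge = 95.7 − 62 = 33.7.
DWL = ½ × 3.1495 × 33.7 = $53.07 thousand.

$53.07 thousand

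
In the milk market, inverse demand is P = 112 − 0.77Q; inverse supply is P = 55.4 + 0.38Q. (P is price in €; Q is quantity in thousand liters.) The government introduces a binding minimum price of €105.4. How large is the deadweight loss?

Competitive equilibrium: 112 − 0.77Q = 55.4 + 0.38Q → Q* = 49.21739, P* = 74.10261.
At the floor P = 105.4, quantity demanded = (112 − 105.4)/0.77 = 8.57143.
Sellers' marginal cost at Q' = 8.57143: 55.4 + 0.38·8.57143 = 58.65714.
ΔQ = 49.21739 − 8.57143 = 40.64596; wedge = 105.4 − 58.65714 = 46.74286.
Deadweight loss = ½ × 40.64596 × 46.74286 = €949.95 thousand.

€949.95 thousand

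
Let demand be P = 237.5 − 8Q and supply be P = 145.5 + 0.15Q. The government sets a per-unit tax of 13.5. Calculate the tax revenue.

130.03

Competitive equilibrium: 237.5 − 8Q = 145.5 + 0.15Q → Q* = 11.2883, P* = 147.1933.
With the tax, the buyer price exceeds the seller price by 13.5: (237.5 − 8Q) − (145.5 + 0.15Q) = 13.5 → Q' = 9.6319.
Tax revenue = 13.5 × 9.6319 = 130.03.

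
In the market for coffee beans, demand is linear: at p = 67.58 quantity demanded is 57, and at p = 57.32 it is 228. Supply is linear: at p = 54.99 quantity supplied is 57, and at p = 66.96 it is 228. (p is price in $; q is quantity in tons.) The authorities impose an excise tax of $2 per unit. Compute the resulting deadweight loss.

$15.38

Demand slope = (57.32 − 67.58)/(228 − 57) = −0.06, so p = 71 − 0.06q.
Supply slope = (66.96 − 54.99)/(228 − 57) = 0.07, so p = 51 + 0.07q.
Competitive equilibrium: 71 − 0.06q = 51 + 0.07q → q* = 153.8462, p* = 61.7692.
With the tax, the buyer price exceeds the seller price by 2: (71 − 0.06q) − (51 + 0.07q) = 2 → q' = 138.4615.
Δq = 153.8462 − 138.4615 = 15.3847; the wedge equals the tax, 2.
The triangle = ½ × 15.3847 × 2 = $15.38.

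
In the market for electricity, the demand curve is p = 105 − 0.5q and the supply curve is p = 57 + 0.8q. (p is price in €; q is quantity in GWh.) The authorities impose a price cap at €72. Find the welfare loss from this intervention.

€214.67

Competitive equilibrium: 105 − 0.5q = 57 + 0.8q → q* = 36.9231, p* = 86.5385.
At the ceiling p = 72, quantity supplied = (72 − 57)/0.8 = 18.75.
Willingness to pay at q' = 18.75: 105 − 0.5·18.75 = 95.625.
Δq = 36.9231 − 18.75 = 18.1731; wedge = 95.625 − 72 = 23.625.
Welfare loss = ½ × 18.1731 × 23.625 = €214.67.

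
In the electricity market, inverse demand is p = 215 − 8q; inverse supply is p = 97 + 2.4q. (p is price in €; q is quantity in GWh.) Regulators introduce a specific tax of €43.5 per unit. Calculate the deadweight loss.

Competitive equilibrium: 215 − 8q = 97 + 2.4q → q* = 11.3462, p* = 124.2308.
With the tax, the buyer price exceeds the seller price by 43.5: (215 − 8q) − (97 + 2.4q) = 43.5 → q' = 7.1635.
Δq = 11.3462 − 7.1635 = 4.1827; the wedge equals the tax, 43.5.
DWL = ½ × 4.1827 × 43.5 = €90.97.

€90.97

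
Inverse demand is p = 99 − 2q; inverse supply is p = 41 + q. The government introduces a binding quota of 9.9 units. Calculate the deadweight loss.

133.48

Competitive equilibrium: 99 − 2q = 41 + q → q* = 19.3333, p* = 60.3333.
At q = 9.9: demand price = 99 − 2·9.9 = 79.2; supply price = 41 + 1·9.9 = 50.9.
Δq = 19.3333 − 9.9 = 9.4333; wedge = 79.2 − 50.9 = 28.3.
DWL = ½ × 9.4333 × 28.3 = 133.48.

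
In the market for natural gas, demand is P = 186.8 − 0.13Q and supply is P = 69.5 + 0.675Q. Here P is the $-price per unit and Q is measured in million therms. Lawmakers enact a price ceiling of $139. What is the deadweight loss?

Competitive equilibrium: 186.8 − 0.13Q = 69.5 + 0.675Q → Q* = 145.7143, P* = 167.8571.
At the ceiling P = 139, quantity supplied = (139 − 69.5)/0.675 = 102.963.
Willingness to pay at Q' = 102.963: 186.8 − 0.13·102.963 = 173.4148.
ΔQ = 145.7143 − 102.963 = 42.7513; wedge = 173.4148 − 139 = 34.4148.
Deadweight loss = ½ × 42.7513 × 34.4148 = $735.64 million.

$735.64 million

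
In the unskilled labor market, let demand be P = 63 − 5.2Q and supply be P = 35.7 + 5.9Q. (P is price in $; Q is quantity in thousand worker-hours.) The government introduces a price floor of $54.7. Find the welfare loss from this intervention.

Competitive equilibrium: 63 − 5.2Q = 35.7 + 5.9Q → Q* = 2.4595, P* = 50.2108.
At the floor P = 54.7, quantity demanded = (63 − 54.7)/5.2 = 1.5962.
Sellers' marginal cost at Q' = 1.5962: 35.7 + 5.9·1.5962 = 45.1176.
ΔQ = 2.4595 − 1.5962 = 0.8633; wedge = 54.7 − 45.1176 = 9.5824.
DWL = ½ × 0.8633 × 9.5824 = $4.14 thousand.

$4.14 thousand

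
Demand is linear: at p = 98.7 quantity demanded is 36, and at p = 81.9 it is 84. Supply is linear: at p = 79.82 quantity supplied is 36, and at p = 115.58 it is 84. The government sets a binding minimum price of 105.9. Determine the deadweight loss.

Demand slope = (81.9 − 98.7)/(84 − 36) = −0.35, so p = 111.3 − 0.35q.
Supply slope = (115.58 − 79.82)/(84 − 36) = 0.745, so p = 53 + 0.745q.
Competitive equilibrium: 111.3 − 0.35q = 53 + 0.745q → q* = 53.242, p* = 92.6653.
At the floor p = 105.9, quantity demanded = (111.3 − 105.9)/0.35 = 15.4286.
Sellers' marginal cost at q' = 15.4286: 53 + 0.745·15.4286 = 64.4943.
Δq = 53.242 − 15.4286 = 37.8134; wedge = 105.9 − 64.4943 = 41.4057.
DWL = ½ × 37.8134 × 41.4057 = 782.85.

782.85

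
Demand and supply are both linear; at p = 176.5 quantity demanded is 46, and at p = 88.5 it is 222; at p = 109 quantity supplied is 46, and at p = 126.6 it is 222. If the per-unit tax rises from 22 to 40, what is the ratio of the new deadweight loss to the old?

3.306

Demand slope = (88.5 − 176.5)/(222 − 46) = −0.5, so p = 199.5 − 0.5q.
Supply slope = (126.6 − 109)/(222 − 46) = 0.1, so p = 104.4 + 0.1q.
Competitive equilibrium: 199.5 − 0.5q = 104.4 + 0.1q → q* = 158.5, p* = 120.25.
For a per-unit tax t: Δq = t/0.6, so DWL = ½·t·(t/0.6) = t²/1.2.
At t = 22: DWL = 403.333. At t = 40: DWL = 1333.333.
Ratio = (40/22)² = 3.306.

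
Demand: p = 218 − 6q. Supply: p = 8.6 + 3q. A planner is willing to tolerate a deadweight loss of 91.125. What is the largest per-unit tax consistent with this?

Competitive equilibrium: 218 − 6q = 8.6 + 3q → q* = 23.2667, p* = 78.4.
A tax t gives Δq = t/9 and wedge t, so DWL = t²/18.
t²/18 = 91.125 → t² = 1640.25 → t = 40.5.

40.5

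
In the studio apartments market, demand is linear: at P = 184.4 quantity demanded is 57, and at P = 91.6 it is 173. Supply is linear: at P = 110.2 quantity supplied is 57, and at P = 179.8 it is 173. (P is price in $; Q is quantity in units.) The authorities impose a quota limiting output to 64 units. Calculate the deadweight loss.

Demand slope = (91.6 − 184.4)/(173 − 57) = −0.8, so P = 230 − 0.8Q.
Supply slope = (179.8 − 110.2)/(173 − 57) = 0.6, so P = 76 + 0.6Q.
Competitive equilibrium: 230 − 0.8Q = 76 + 0.6Q → Q* = 110, P* = 142.
At Q = 64: demand price = 230 − 0.8·64 = 178.8; supply price = 76 + 0.6·64 = 114.4.
ΔQ = 110 − 64 = 46; wedge = 178.8 − 114.4 = 64.4.
Deadweight loss = ½ × 46 × 64.4 = $1481.20.

$1481.20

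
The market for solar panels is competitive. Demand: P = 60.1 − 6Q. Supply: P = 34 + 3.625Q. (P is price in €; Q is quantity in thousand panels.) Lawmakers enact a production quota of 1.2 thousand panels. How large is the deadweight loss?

€11 thousand

Competitive equilibrium: 60.1 − 6Q = 34 + 3.625Q → Q* = 2.7117, P* = 43.8299.
At Q = 1.2: demand price = 60.1 − 6·1.2 = 52.9; supply price = 34 + 3.625·1.2 = 38.35.
ΔQ = 2.7117 − 1.2 = 1.5117; wedge = 52.9 − 38.35 = 14.55.
The triangle = ½ × 1.5117 × 14.55 = €11 thousand.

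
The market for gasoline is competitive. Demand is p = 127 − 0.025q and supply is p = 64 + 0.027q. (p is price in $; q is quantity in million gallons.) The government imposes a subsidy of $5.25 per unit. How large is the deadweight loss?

$265.02 million

Competitive equilibrium: 127 − 0.025q = 64 + 0.027q → q* = 1211.5385, p* = 96.7115.
The subsidy lowers effective supply by 5.25: p = 58.75 + 0.027q.
New quantity: 127 − 0.025q = 58.75 + 0.027q → q' = 1312.5.
Overproduction Δq = 1312.5 − 1211.5385 = 100.9615; wedge = subsidy = 5.25.
The triangle = ½ × 100.9615 × 5.25 = $265.02 million.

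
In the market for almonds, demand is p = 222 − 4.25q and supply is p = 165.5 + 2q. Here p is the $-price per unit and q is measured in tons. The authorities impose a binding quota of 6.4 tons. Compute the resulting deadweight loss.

$21.78

Competitive equilibrium: 222 − 4.25q = 165.5 + 2q → q* = 9.04, p* = 183.58.
At q = 6.4: demand price = 222 − 4.25·6.4 = 194.8; supply price = 165.5 + 2·6.4 = 178.3.
Δq = 9.04 − 6.4 = 2.64; wedge = 194.8 − 178.3 = 16.5.
Deadweight loss = ½ × 2.64 × 16.5 = $21.78.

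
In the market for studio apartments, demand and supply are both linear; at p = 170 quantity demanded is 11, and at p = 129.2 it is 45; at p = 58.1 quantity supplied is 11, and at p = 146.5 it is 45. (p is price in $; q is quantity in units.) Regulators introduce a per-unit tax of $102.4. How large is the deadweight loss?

Demand slope = (129.2 − 170)/(45 − 11) = −1.2, so p = 183.2 − 1.2q.
Supply slope = (146.5 − 58.1)/(45 − 11) = 2.6, so p = 29.5 + 2.6q.
Competitive equilibrium: 183.2 − 1.2q = 29.5 + 2.6q → q* = 40.4474, p* = 134.6632.
With the tax, the buyer price exceeds the seller price by 102.4: (183.2 − 1.2q) − (29.5 + 2.6q) = 102.4 → q' = 13.5.
Δq = 40.4474 − 13.5 = 26.9474; the wedge equals the tax, 102.4.
The triangle = ½ × 26.9474 × 102.4 = $1379.71.

$1379.71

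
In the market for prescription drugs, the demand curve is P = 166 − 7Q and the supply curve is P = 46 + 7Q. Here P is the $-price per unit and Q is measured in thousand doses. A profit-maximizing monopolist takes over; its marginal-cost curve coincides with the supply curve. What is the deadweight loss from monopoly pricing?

$57.14 thousand

Competitive equilibrium: 166 − 7Q = 46 + 7Q → Q* = 8.5714, P* = 106.
Marginal revenue: MR = 166 − 14Q. Set MR = MC: 166 − 14Q = 46 + 7Q → Q_m = 5.7143.
Price P_m = 166 − 7·5.7143 = 125.9999; MC(Q_m) = 46 + 7·5.7143 = 86.0001.
Competitive Q* = 8.5714, so ΔQ = 2.8571; wedge = 125.9999 − 86.0001 = 39.9998.
The triangle = ½ × 2.8571 × 39.9998 = $57.14 thousand.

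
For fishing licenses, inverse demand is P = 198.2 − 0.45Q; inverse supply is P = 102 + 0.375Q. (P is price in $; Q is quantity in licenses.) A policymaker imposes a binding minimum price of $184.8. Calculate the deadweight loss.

Competitive equilibrium: 198.2 − 0.45Q = 102 + 0.375Q → Q* = 116.6061, P* = 145.7273.
At the floor P = 184.8, quantity demanded = (198.2 − 184.8)/0.45 = 29.7778.
Sellers' marginal cost at Q' = 29.7778: 102 + 0.375·29.7778 = 113.1667.
ΔQ = 116.6061 − 29.7778 = 86.8283; wedge = 184.8 − 113.1667 = 71.6333.
DWL = ½ × 86.8283 × 71.6333 = $3109.90.

$3109.90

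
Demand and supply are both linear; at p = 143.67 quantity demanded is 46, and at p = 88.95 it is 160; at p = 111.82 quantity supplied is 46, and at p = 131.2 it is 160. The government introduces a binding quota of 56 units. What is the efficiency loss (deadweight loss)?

494.325

Demand slope = (88.95 − 143.67)/(160 − 46) = −0.48, so p = 165.75 − 0.48q.
Supply slope = (131.2 − 111.82)/(160 − 46) = 0.17, so p = 104 + 0.17q.
Competitive equilibrium: 165.75 − 0.48q = 104 + 0.17q → q* = 95, p* = 120.15.
At q = 56: demand price = 165.75 − 0.48·56 = 138.87; supply price = 104 + 0.17·56 = 113.52.
Δq = 95 − 56 = 39; wedge = 138.87 − 113.52 = 25.35.
Deadweight loss = ½ × 39 × 25.35 = 494.325.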